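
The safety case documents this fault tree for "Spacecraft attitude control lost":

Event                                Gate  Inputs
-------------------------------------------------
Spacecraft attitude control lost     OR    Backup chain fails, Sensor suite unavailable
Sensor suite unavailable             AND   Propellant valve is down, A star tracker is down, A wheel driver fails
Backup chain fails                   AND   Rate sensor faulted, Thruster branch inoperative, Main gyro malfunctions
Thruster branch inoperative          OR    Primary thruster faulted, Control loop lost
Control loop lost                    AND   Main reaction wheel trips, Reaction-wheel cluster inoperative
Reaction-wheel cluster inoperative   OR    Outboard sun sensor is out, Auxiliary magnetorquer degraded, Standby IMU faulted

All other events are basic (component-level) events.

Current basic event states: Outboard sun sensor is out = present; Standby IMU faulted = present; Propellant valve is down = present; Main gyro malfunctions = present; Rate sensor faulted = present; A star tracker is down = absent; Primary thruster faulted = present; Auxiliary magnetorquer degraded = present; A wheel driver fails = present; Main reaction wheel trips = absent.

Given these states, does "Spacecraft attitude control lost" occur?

Reaction-wheel cluster inoperative [OR]: Outboard sun sensor is out=occurs, Auxiliary magnetorquer degraded=occurs, Standby IMU faulted=occurs → at least one input occurs → occurs.
Control loop lost [AND]: Main reaction wheel trips=not, Reaction-wheel cluster inoperative=occurs → not all inputs occur → does not occur.
Thruster branch inoperative [OR]: Primary thruster faulted=occurs, Control loop lost=not → at least one input occurs → occurs.
Backup chain fails [AND]: Rate sensor faulted=occurs, Thruster branch inoperative=occurs, Main gyro malfunctions=occurs → all inputs occur → occurs.
Sensor suite unavailable [AND]: Propellant valve is down=occurs, A star tracker is down=not, A wheel driver fails=occurs → not all inputs occur → does not occur.
Spacecraft attitude control lost [OR]: Backup chain fails=occurs, Sensor suite unavailable=not → at least one input occurs → occurs.

Yes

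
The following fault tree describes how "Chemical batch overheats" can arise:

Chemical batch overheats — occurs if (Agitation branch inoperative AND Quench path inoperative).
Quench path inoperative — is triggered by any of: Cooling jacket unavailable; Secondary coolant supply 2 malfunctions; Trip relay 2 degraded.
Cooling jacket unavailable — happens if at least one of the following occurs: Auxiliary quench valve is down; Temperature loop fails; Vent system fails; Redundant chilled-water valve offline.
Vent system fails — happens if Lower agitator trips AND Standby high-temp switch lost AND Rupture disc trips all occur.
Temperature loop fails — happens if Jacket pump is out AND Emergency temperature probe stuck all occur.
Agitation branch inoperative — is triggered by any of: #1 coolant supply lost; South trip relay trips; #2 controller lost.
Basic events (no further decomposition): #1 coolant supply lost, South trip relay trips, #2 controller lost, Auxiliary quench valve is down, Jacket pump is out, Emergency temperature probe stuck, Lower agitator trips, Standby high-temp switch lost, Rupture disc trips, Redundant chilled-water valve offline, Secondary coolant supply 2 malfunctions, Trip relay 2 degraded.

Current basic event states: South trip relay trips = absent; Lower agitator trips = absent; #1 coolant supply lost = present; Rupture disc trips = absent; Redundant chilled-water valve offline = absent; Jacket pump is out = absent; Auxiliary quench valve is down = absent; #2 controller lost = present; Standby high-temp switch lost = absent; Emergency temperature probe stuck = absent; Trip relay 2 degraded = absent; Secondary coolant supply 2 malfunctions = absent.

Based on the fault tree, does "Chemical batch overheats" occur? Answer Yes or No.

No

Agitation branch inoperative [OR]: #1 coolant supply lost=occurs, South trip relay trips=not, #2 controller lost=occurs → at least one input occurs → occurs.
Temperature loop fails [AND]: Jacket pump is out=not, Emergency temperature probe stuck=not → not all inputs occur → does not occur.
Vent system fails [AND]: Lower agitator trips=not, Standby high-temp switch lost=not, Rupture disc trips=not → not all inputs occur → does not occur.
Cooling jacket unavailable [OR]: Auxiliary quench valve is down=not, Temperature loop fails=not, Vent system fails=not, Redundant chilled-water valve offline=not → no input occurs → does not occur.
Quench path inoperative [OR]: Cooling jacket unavailable=not, Secondary coolant supply 2 malfunctions=not, Trip relay 2 degraded=not → no input occurs → does not occur.
Chemical batch overheats [AND]: Agitation branch inoperative=occurs, Quench path inoperative=not → not all inputs occur → does not occur.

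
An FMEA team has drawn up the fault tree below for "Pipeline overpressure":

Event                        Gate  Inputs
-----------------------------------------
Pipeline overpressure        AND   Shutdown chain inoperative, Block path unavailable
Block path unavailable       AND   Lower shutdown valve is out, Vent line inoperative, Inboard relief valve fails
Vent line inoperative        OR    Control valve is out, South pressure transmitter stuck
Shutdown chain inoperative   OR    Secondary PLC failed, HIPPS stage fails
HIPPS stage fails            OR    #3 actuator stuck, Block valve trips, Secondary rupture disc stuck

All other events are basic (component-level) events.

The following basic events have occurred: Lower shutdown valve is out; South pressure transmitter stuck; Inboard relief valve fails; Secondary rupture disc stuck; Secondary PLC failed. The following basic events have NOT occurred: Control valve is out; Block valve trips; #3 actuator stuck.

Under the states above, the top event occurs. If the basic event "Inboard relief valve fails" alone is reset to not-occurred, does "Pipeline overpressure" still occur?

Counterfactual: set "Inboard relief valve fails" to not occurred.
HIPPS stage fails [OR]: #3 actuator stuck=not, Block valve trips=not, Secondary rupture disc stuck=occurs → at least one input occurs → occurs.
Shutdown chain inoperative [OR]: Secondary PLC failed=occurs, HIPPS stage fails=occurs → at least one input occurs → occurs.
Vent line inoperative [OR]: Control valve is out=not, South pressure transmitter stuck=occurs → at least one input occurs → occurs.
Block path unavailable [AND]: Lower shutdown valve is out=occurs, Vent line inoperative=occurs, Inboard relief valve fails=not → not all inputs occur → does not occur.
Pipeline overpressure [AND]: Shutdown chain inoperative=occurs, Block path unavailable=not → not all inputs occur → does not occur.

No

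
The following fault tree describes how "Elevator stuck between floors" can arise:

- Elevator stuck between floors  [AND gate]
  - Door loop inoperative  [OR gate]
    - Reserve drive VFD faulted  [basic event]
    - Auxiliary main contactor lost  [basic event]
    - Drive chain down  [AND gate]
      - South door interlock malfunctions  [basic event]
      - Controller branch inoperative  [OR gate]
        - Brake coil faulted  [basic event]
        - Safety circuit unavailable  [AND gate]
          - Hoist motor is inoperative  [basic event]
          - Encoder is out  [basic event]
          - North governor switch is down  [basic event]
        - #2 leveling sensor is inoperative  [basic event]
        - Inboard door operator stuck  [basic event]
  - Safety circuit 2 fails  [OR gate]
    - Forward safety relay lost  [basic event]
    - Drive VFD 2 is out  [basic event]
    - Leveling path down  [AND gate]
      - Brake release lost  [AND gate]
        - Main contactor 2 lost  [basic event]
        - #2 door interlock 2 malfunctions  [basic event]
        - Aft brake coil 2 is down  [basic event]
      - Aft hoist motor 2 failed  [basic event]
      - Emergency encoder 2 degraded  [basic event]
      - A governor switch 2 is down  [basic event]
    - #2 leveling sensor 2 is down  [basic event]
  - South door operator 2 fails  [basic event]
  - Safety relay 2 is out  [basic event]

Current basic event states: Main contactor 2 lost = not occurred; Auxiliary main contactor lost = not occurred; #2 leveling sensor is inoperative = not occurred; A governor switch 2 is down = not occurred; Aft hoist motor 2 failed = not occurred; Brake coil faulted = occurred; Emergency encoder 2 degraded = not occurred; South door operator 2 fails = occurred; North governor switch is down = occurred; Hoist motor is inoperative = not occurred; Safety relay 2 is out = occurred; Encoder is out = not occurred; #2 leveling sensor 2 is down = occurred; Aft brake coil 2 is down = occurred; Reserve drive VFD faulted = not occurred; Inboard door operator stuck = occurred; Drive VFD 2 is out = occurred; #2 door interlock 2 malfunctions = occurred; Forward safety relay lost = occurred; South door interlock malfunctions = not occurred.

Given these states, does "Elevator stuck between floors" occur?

Safety circuit unavailable [AND]: Hoist motor is inoperative=not, Encoder is out=not, North governor switch is down=occurs → not all inputs occur → does not occur.
Controller branch inoperative [OR]: Brake coil faulted=occurs, Safety circuit unavailable=not, #2 leveling sensor is inoperative=not, Inboard door operator stuck=occurs → at least one input occurs → occurs.
Drive chain down [AND]: South door interlock malfunctions=not, Controller branch inoperative=occurs → not all inputs occur → does not occur.
Door loop inoperative [OR]: Reserve drive VFD faulted=not, Auxiliary main contactor lost=not, Drive chain down=not → no input occurs → does not occur.
Brake release lost [AND]: Main contactor 2 lost=not, #2 door interlock 2 malfunctions=occurs, Aft brake coil 2 is down=occurs → not all inputs occur → does not occur.
Leveling path down [AND]: Brake release lost=not, Aft hoist motor 2 failed=not, Emergency encoder 2 degraded=not, A governor switch 2 is down=not → not all inputs occur → does not occur.
Safety circuit 2 fails [OR]: Forward safety relay lost=occurs, Drive VFD 2 is out=occurs, Leveling path down=not, #2 leveling sensor 2 is down=occurs → at least one input occurs → occurs.
Elevator stuck between floors [AND]: Door loop inoperative=not, Safety circuit 2 fails=occurs, South door operator 2 fails=occurs, Safety relay 2 is out=occurs → not all inputs occur → does not occur.

No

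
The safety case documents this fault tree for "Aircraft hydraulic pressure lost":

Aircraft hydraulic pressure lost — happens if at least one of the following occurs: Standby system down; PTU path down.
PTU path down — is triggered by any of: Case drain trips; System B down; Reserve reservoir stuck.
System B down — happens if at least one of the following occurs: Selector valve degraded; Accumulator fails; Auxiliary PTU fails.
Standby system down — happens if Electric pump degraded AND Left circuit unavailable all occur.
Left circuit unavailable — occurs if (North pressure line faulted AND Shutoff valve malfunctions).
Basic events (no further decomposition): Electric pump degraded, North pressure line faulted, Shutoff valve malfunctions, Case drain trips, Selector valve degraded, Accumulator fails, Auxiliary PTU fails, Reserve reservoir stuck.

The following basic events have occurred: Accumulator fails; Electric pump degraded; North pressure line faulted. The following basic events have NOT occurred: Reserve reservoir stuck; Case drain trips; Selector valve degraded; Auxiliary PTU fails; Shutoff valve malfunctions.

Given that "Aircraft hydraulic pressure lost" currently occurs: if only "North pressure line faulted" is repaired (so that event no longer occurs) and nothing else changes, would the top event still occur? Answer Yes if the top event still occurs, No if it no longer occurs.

Counterfactual: set "North pressure line faulted" to not occurred.
Left circuit unavailable [AND]: North pressure line faulted=not, Shutoff valve malfunctions=not → not all inputs occur → does not occur.
Standby system down [AND]: Electric pump degraded=occurs, Left circuit unavailable=not → not all inputs occur → does not occur.
System B down [OR]: Selector valve degraded=not, Accumulator fails=occurs, Auxiliary PTU fails=not → at least one input occurs → occurs.
PTU path down [OR]: Case drain trips=not, System B down=occurs, Reserve reservoir stuck=not → at least one input occurs → occurs.
Aircraft hydraulic pressure lost [OR]: Standby system down=not, PTU path down=occurs → at least one input occurs → occurs.

Yes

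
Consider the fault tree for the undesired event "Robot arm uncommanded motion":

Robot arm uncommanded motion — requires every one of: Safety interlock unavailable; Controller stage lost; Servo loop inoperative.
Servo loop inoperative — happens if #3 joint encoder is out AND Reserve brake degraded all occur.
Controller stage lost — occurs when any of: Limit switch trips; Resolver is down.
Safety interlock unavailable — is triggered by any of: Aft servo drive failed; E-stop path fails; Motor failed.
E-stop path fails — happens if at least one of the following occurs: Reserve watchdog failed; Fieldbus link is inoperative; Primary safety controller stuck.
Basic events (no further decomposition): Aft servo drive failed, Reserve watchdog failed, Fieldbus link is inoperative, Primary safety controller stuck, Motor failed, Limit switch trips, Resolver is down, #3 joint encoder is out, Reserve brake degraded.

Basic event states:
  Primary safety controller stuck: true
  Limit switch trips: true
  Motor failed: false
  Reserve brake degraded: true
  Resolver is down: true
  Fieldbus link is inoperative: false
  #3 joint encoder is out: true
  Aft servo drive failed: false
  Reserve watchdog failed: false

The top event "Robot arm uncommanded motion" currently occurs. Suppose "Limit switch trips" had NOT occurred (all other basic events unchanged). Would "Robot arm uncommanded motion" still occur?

Counterfactual: set "Limit switch trips" to not occurred.
E-stop path fails [OR]: Reserve watchdog failed=not, Fieldbus link is inoperative=not, Primary safety controller stuck=occurs → at least one input occurs → occurs.
Safety interlock unavailable [OR]: Aft servo drive failed=not, E-stop path fails=occurs, Motor failed=not → at least one input occurs → occurs.
Controller stage lost [OR]: Limit switch trips=not, Resolver is down=occurs → at least one input occurs → occurs.
Servo loop inoperative [AND]: #3 joint encoder is out=occurs, Reserve brake degraded=occurs → all inputs occur → occurs.
Robot arm uncommanded motion [AND]: Safety interlock unavailable=occurs, Controller stage lost=occurs, Servo loop inoperative=occurs → all inputs occur → occurs.

Yes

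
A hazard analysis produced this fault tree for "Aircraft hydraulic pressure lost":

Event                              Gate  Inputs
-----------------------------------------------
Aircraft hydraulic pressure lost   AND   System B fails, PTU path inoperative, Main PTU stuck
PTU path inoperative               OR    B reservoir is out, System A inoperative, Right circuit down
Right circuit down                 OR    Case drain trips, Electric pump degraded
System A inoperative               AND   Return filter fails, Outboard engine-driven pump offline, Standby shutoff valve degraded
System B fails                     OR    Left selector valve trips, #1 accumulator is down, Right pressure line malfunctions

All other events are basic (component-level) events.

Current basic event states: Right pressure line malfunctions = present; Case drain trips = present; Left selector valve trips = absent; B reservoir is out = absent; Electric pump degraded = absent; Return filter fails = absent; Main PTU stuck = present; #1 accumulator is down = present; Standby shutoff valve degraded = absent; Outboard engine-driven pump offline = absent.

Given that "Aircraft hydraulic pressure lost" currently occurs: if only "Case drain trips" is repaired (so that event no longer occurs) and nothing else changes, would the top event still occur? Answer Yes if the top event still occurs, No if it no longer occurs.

Counterfactual: set "Case drain trips" to not occurred.
System B fails [OR]: Left selector valve trips=not, #1 accumulator is down=occurs, Right pressure line malfunctions=occurs → at least one input occurs → occurs.
System A inoperative [AND]: Return filter fails=not, Outboard engine-driven pump offline=not, Standby shutoff valve degraded=not → not all inputs occur → does not occur.
Right circuit down [OR]: Case drain trips=not, Electric pump degraded=not → no input occurs → does not occur.
PTU path inoperative [OR]: B reservoir is out=not, System A inoperative=not, Right circuit down=not → no input occurs → does not occur.
Aircraft hydraulic pressure lost [AND]: System B fails=occurs, PTU path inoperative=not, Main PTU stuck=occurs → not all inputs occur → does not occur.

No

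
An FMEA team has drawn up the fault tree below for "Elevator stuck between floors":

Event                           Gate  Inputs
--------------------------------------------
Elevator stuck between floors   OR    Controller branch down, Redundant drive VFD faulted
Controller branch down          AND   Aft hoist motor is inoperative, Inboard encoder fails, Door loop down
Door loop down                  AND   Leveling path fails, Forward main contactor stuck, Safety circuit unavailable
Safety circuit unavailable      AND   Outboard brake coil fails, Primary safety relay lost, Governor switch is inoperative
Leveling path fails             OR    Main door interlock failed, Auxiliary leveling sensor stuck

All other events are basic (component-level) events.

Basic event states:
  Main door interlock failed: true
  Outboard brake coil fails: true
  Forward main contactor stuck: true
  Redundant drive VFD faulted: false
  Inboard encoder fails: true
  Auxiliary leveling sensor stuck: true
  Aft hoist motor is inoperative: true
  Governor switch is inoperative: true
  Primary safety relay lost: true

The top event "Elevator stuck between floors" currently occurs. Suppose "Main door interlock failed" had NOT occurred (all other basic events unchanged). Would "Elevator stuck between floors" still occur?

Counterfactual: set "Main door interlock failed" to not occurred.
Leveling path fails [OR]: Main door interlock failed=not, Auxiliary leveling sensor stuck=occurs → at least one input occurs → occurs.
Safety circuit unavailable [AND]: Outboard brake coil fails=occurs, Primary safety relay lost=occurs, Governor switch is inoperative=occurs → all inputs occur → occurs.
Door loop down [AND]: Leveling path fails=occurs, Forward main contactor stuck=occurs, Safety circuit unavailable=occurs → all inputs occur → occurs.
Controller branch down [AND]: Aft hoist motor is inoperative=occurs, Inboard encoder fails=occurs, Door loop down=occurs → all inputs occur → occurs.
Elevator stuck between floors [OR]: Controller branch down=occurs, Redundant drive VFD faulted=not → at least one input occurs → occurs.

Yes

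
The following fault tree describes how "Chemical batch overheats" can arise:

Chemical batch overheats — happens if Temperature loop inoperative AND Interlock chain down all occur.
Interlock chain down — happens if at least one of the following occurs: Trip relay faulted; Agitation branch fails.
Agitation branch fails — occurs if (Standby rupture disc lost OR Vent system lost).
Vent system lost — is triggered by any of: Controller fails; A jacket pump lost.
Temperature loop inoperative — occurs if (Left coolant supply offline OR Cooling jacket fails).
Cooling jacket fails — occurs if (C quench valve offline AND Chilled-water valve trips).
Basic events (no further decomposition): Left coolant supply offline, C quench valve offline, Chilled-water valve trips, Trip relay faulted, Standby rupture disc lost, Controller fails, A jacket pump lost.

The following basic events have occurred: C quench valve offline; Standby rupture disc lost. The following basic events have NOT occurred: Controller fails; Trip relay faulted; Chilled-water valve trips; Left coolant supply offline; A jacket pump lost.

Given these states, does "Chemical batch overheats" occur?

Cooling jacket fails [AND]: C quench valve offline=occurs, Chilled-water valve trips=not → not all inputs occur → does not occur.
Temperature loop inoperative [OR]: Left coolant supply offline=not, Cooling jacket fails=not → no input occurs → does not occur.
Vent system lost [OR]: Controller fails=not, A jacket pump lost=not → no input occurs → does not occur.
Agitation branch fails [OR]: Standby rupture disc lost=occurs, Vent system lost=not → at least one input occurs → occurs.
Interlock chain down [OR]: Trip relay faulted=not, Agitation branch fails=occurs → at least one input occurs → occurs.
Chemical batch overheats [AND]: Temperature loop inoperative=not, Interlock chain down=occurs → not all inputs occur → does not occur.

No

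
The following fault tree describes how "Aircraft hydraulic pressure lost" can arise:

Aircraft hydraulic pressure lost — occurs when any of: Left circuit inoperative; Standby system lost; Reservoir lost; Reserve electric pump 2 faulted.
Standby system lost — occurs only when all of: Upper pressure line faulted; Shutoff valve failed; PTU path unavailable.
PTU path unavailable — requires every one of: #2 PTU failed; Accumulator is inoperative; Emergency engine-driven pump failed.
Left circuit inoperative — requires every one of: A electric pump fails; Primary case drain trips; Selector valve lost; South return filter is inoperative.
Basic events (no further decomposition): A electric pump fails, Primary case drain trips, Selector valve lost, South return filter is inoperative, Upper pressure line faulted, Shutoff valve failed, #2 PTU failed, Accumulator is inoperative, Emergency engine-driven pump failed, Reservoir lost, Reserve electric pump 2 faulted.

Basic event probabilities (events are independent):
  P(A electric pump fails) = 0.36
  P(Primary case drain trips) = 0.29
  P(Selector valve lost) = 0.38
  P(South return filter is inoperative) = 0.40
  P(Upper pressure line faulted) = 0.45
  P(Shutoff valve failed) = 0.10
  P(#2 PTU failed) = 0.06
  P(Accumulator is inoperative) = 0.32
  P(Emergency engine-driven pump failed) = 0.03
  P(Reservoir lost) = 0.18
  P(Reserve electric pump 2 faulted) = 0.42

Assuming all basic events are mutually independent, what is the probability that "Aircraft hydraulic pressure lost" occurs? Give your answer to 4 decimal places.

P(Left circuit inoperative) [AND] = 0.36 × 0.29 × 0.38 × 0.40 = 0.015869
P(PTU path unavailable) [AND] = 0.06 × 0.32 × 0.03 = 0.000576
P(Standby system lost) [AND] = 0.45 × 0.10 × 0.000576 = 0.000026
P(Aircraft hydraulic pressure lost) [OR] = 1 − (1−0.015869) × (1−0.000026) × (1−0.18) × (1−0.42) = 0.531959
Rounded to 4 decimal places: P(Aircraft hydraulic pressure lost) ≈ 0.5320.

0.5320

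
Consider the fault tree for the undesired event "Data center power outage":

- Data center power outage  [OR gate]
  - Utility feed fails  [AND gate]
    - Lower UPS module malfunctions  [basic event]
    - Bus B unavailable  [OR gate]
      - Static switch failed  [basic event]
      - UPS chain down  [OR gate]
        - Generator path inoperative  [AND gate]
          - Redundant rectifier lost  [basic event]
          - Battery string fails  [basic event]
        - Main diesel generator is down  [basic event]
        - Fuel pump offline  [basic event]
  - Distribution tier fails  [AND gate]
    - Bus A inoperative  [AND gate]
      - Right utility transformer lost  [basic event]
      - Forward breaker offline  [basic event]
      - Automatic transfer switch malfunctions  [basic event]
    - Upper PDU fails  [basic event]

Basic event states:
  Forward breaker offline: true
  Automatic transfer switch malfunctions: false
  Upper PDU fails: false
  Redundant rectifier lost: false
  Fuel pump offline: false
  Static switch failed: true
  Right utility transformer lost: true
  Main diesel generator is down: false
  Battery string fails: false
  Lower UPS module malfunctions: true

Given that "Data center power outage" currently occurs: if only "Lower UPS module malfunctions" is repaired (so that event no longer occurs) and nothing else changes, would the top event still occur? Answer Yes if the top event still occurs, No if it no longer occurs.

No

Counterfactual: set "Lower UPS module malfunctions" to not occurred.
Generator path inoperative [AND]: Redundant rectifier lost=not, Battery string fails=not → not all inputs occur → does not occur.
UPS chain down [OR]: Generator path inoperative=not, Main diesel generator is down=not, Fuel pump offline=not → no input occurs → does not occur.
Bus B unavailable [OR]: Static switch failed=occurs, UPS chain down=not → at least one input occurs → occurs.
Utility feed fails [AND]: Lower UPS module malfunctions=not, Bus B unavailable=occurs → not all inputs occur → does not occur.
Bus A inoperative [AND]: Right utility transformer lost=occurs, Forward breaker offline=occurs, Automatic transfer switch malfunctions=not → not all inputs occur → does not occur.
Distribution tier fails [AND]: Bus A inoperative=not, Upper PDU fails=not → not all inputs occur → does not occur.
Data center power outage [OR]: Utility feed fails=not, Distribution tier fails=not → no input occurs → does not occur.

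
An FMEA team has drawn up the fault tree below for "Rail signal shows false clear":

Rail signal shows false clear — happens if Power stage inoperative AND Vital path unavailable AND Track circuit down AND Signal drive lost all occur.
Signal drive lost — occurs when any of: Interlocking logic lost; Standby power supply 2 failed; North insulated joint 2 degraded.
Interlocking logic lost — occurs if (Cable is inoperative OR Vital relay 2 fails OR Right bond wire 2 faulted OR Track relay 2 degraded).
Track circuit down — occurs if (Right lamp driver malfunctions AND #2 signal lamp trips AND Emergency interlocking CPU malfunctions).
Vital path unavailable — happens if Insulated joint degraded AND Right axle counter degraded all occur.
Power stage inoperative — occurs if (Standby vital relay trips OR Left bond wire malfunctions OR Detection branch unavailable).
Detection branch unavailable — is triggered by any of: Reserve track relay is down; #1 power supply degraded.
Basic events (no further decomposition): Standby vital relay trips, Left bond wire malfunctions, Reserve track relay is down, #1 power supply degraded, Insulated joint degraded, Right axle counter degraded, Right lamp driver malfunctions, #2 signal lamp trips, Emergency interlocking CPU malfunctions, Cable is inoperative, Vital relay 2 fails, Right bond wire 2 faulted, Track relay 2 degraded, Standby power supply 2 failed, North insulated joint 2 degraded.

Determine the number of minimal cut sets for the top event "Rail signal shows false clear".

24

Detection branch unavailable [OR]: union of children's cut sets → 2 cut set(s).
Power stage inoperative [OR]: union of children's cut sets → 4 cut set(s).
Vital path unavailable [AND]: one cut set from each child combined → 1 × 1 = 1 cut set(s).
Track circuit down [AND]: one cut set from each child combined → 1 × 1 × 1 = 1 cut set(s).
Interlocking logic lost [OR]: union of children's cut sets → 4 cut set(s).
Signal drive lost [OR]: union of children's cut sets → 6 cut set(s).
Rail signal shows false clear [AND]: one cut set from each child combined → 4 × 1 × 1 × 6 = 24 cut set(s).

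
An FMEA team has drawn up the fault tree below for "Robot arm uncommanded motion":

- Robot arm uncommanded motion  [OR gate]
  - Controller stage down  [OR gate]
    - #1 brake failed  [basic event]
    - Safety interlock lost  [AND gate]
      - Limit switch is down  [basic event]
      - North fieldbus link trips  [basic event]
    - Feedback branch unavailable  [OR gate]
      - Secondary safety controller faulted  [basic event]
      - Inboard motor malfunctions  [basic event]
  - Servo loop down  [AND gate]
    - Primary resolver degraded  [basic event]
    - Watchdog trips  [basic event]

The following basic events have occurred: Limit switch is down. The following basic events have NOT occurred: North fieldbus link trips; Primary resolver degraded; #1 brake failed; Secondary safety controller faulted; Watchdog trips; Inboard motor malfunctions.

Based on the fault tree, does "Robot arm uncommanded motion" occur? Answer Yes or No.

No

Safety interlock lost [AND]: Limit switch is down=occurs, North fieldbus link trips=not → not all inputs occur → does not occur.
Feedback branch unavailable [OR]: Secondary safety controller faulted=not, Inboard motor malfunctions=not → no input occurs → does not occur.
Controller stage down [OR]: #1 brake failed=not, Safety interlock lost=not, Feedback branch unavailable=not → no input occurs → does not occur.
Servo loop down [AND]: Primary resolver degraded=not, Watchdog trips=not → not all inputs occur → does not occur.
Robot arm uncommanded motion [OR]: Controller stage down=not, Servo loop down=not → no input occurs → does not occur.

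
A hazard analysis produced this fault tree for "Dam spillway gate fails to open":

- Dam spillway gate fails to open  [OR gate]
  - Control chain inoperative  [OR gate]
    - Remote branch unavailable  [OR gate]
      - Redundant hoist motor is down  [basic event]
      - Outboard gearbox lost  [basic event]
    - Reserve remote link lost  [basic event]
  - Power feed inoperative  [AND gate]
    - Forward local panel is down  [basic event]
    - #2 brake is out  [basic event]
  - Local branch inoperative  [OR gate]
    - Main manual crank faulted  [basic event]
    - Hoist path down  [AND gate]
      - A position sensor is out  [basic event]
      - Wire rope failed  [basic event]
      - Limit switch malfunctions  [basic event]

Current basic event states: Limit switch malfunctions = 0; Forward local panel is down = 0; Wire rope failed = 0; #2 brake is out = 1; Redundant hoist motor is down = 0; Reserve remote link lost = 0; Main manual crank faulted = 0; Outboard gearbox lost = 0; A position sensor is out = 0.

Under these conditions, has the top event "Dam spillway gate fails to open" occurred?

Remote branch unavailable [OR]: Redundant hoist motor is down=not, Outboard gearbox lost=not → no input occurs → does not occur.
Control chain inoperative [OR]: Remote branch unavailable=not, Reserve remote link lost=not → no input occurs → does not occur.
Power feed inoperative [AND]: Forward local panel is down=not, #2 brake is out=occurs → not all inputs occur → does not occur.
Hoist path down [AND]: A position sensor is out=not, Wire rope failed=not, Limit switch malfunctions=not → not all inputs occur → does not occur.
Local branch inoperative [OR]: Main manual crank faulted=not, Hoist path down=not → no input occurs → does not occur.
Dam spillway gate fails to open [OR]: Control chain inoperative=not, Power feed inoperative=not, Local branch inoperative=not → no input occurs → does not occur.

No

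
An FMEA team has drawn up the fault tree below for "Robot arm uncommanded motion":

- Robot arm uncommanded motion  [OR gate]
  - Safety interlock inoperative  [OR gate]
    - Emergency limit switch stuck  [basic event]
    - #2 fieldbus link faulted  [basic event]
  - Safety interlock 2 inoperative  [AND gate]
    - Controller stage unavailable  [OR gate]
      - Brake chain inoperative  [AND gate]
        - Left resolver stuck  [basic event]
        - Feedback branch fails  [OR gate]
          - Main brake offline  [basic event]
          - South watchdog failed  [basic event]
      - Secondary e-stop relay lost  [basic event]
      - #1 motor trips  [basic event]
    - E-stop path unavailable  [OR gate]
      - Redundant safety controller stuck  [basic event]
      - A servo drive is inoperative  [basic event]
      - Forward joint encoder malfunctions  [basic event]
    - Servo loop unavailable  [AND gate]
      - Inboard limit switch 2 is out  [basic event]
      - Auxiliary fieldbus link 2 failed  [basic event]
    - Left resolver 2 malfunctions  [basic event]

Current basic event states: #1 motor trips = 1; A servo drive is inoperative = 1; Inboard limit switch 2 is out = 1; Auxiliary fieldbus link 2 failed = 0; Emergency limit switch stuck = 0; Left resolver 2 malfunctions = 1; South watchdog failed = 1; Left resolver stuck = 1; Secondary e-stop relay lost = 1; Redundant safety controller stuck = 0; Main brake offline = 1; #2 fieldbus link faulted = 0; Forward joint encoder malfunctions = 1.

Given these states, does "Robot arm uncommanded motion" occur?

Safety interlock inoperative [OR]: Emergency limit switch stuck=not, #2 fieldbus link faulted=not → no input occurs → does not occur.
Feedback branch fails [OR]: Main brake offline=occurs, South watchdog failed=occurs → at least one input occurs → occurs.
Brake chain inoperative [AND]: Left resolver stuck=occurs, Feedback branch fails=occurs → all inputs occur → occurs.
Controller stage unavailable [OR]: Brake chain inoperative=occurs, Secondary e-stop relay lost=occurs, #1 motor trips=occurs → at least one input occurs → occurs.
E-stop path unavailable [OR]: Redundant safety controller stuck=not, A servo drive is inoperative=occurs, Forward joint encoder malfunctions=occurs → at least one input occurs → occurs.
Servo loop unavailable [AND]: Inboard limit switch 2 is out=occurs, Auxiliary fieldbus link 2 failed=not → not all inputs occur → does not occur.
Safety interlock 2 inoperative [AND]: Controller stage unavailable=occurs, E-stop path unavailable=occurs, Servo loop unavailable=not, Left resolver 2 malfunctions=occurs → not all inputs occur → does not occur.
Robot arm uncommanded motion [OR]: Safety interlock inoperative=not, Safety interlock 2 inoperative=not → no input occurs → does not occur.

No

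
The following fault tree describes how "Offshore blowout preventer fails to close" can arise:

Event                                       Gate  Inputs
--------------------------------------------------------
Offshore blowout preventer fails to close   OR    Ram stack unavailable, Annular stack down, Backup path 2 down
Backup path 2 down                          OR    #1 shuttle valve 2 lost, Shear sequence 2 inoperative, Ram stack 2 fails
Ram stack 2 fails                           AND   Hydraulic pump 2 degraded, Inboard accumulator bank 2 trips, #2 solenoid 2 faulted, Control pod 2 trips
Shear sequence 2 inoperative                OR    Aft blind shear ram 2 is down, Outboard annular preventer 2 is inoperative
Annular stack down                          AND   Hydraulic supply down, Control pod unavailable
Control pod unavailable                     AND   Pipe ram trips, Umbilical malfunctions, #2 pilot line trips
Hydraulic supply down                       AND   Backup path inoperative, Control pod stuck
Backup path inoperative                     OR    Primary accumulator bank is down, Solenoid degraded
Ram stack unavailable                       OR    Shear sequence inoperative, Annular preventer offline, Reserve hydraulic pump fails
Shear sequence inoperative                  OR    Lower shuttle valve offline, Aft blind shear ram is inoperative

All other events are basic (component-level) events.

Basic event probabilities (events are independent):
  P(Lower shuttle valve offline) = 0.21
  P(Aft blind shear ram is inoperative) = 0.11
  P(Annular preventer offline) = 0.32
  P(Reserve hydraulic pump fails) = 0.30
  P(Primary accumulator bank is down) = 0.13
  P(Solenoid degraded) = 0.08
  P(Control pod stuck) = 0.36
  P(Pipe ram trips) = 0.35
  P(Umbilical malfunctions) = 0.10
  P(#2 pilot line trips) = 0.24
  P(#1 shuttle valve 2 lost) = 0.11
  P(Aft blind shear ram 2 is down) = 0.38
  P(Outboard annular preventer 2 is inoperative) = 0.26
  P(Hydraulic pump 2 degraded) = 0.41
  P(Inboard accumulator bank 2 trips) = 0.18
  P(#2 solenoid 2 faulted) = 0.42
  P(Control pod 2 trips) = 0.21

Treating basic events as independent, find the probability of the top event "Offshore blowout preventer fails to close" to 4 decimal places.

0.8643

P(Shear sequence inoperative) [OR] = 1 − (1−0.21) × (1−0.11) = 0.296900
P(Ram stack unavailable) [OR] = 1 − (1−0.296900) × (1−0.32) × (1−0.30) = 0.665324
P(Backup path inoperative) [OR] = 1 − (1−0.13) × (1−0.08) = 0.199600
P(Hydraulic supply down) [AND] = 0.199600 × 0.36 = 0.071856
P(Control pod unavailable) [AND] = 0.35 × 0.10 × 0.24 = 0.008400
P(Annular stack down) [AND] = 0.071856 × 0.008400 = 0.000604
P(Shear sequence 2 inoperative) [OR] = 1 − (1−0.38) × (1−0.26) = 0.541200
P(Ram stack 2 fails) [AND] = 0.41 × 0.18 × 0.42 × 0.21 = 0.006509
P(Backup path 2 down) [OR] = 1 − (1−0.11) × (1−0.541200) × (1−0.006509) = 0.594326
P(Offshore blowout preventer fails to close) [OR] = 1 − (1−0.665324) × (1−0.000604) × (1−0.594326) = 0.864313
Rounded to 4 decimal places: P(Offshore blowout preventer fails to close) ≈ 0.8643.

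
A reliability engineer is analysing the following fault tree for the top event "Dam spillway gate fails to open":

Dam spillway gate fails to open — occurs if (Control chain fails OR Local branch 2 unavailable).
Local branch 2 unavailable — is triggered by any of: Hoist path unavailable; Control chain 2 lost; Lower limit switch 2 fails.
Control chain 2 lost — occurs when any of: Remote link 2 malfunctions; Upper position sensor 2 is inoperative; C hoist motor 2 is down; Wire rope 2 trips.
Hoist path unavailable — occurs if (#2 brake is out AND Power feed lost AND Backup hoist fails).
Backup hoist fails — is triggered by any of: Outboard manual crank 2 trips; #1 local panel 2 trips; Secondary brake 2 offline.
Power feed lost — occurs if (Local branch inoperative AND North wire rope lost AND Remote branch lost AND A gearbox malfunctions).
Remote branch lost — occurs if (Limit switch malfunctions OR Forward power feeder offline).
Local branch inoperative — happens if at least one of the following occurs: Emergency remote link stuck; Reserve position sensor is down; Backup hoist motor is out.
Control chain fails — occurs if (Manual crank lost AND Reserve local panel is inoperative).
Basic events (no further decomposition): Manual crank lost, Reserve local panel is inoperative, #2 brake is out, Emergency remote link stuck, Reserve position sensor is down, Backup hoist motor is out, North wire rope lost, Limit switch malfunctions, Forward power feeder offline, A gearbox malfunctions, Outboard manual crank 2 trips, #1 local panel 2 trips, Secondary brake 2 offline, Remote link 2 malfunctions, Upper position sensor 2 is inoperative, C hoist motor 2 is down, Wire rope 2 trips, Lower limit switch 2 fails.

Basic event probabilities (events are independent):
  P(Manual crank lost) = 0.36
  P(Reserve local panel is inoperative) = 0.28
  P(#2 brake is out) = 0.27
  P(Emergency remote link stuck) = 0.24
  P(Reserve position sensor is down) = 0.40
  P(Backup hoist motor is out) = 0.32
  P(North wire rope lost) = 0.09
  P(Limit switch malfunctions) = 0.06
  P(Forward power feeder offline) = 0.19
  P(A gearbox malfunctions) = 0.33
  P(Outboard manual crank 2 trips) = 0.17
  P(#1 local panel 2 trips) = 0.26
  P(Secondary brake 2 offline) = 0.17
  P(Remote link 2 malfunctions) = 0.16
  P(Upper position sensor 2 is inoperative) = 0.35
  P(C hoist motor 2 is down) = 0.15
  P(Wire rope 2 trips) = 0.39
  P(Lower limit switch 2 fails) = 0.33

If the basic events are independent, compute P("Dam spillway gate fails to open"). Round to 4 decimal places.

0.8296

P(Control chain fails) [AND] = 0.36 × 0.28 = 0.100800
P(Local branch inoperative) [OR] = 1 − (1−0.24) × (1−0.40) × (1−0.32) = 0.689920
P(Remote branch lost) [OR] = 1 − (1−0.06) × (1−0.19) = 0.238600
P(Power feed lost) [AND] = 0.689920 × 0.09 × 0.238600 × 0.33 = 0.004889
P(Backup hoist fails) [OR] = 1 − (1−0.17) × (1−0.26) × (1−0.17) = 0.490214
P(Hoist path unavailable) [AND] = 0.27 × 0.004889 × 0.490214 = 0.000647
P(Control chain 2 lost) [OR] = 1 − (1−0.16) × (1−0.35) × (1−0.15) × (1−0.39) = 0.716899
P(Local branch 2 unavailable) [OR] = 1 − (1−0.000647) × (1−0.716899) × (1−0.33) = 0.810445
P(Dam spillway gate fails to open) [OR] = 1 − (1−0.100800) × (1−0.810445) = 0.829552
Rounded to 4 decimal places: P(Dam spillway gate fails to open) ≈ 0.8296.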